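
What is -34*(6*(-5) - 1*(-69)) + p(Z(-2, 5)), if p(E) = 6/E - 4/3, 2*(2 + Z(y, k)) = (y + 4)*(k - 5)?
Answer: -3991/3 ≈ -1330.3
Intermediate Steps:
Z(y, k) = -2 + (-5 + k)*(4 + y)/2 (Z(y, k) = -2 + ((y + 4)*(k - 5))/2 = -2 + ((4 + y)*(-5 + k))/2 = -2 + ((-5 + k)*(4 + y))/2 = -2 + (-5 + k)*(4 + y)/2)
p(E) = -4/3 + 6/E (p(E) = 6/E - 4*⅓ = 6/E - 4/3 = -4/3 + 6/E)
-34*(6*(-5) - 1*(-69)) + p(Z(-2, 5)) = -34*(6*(-5) - 1*(-69)) + (-4/3 + 6/(-12 + 2*5 - 5/2*(-2) + (½)*5*(-2))) = -34*(-30 + 69) + (-4/3 + 6/(-12 + 10 + 5 - 5)) = -34*39 + (-4/3 + 6/(-2)) = -1326 + (-4/3 + 6*(-½)) = -1326 + (-4/3 - 3) = -1326 - 13/3 = -3991/3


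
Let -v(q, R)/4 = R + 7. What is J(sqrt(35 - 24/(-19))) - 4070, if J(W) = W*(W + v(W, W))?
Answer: -79397/19 - 28*sqrt(13091)/19 ≈ -4347.4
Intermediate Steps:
v(q, R) = -28 - 4*R (v(q, R) = -4*(R + 7) = -4*(7 + R) = -28 - 4*R)
J(W) = W*(-28 - 3*W) (J(W) = W*(W + (-28 - 4*W)) = W*(-28 - 3*W))
J(sqrt(35 - 24/(-19))) - 4070 = -sqrt(35 - 24/(-19))*(28 + 3*sqrt(35 - 24/(-19))) - 4070 = -sqrt(35 - 24*(-1/19))*(28 + 3*sqrt(35 - 24*(-1/19))) - 4070 = -sqrt(35 + 24/19)*(28 + 3*sqrt(35 + 24/19)) - 4070 = -sqrt(689/19)*(28 + 3*sqrt(689/19)) - 4070 = -sqrt(13091)/19*(28 + 3*(sqrt(13091)/19)) - 4070 = -sqrt(13091)/19*(28 + 3*sqrt(13091)/19) - 4070 = -sqrt(13091)*(28 + 3*sqrt(13091)/19)/19 - 4070 = -4070 - sqrt(13091)*(28 + 3*sqrt(13091)/19)/19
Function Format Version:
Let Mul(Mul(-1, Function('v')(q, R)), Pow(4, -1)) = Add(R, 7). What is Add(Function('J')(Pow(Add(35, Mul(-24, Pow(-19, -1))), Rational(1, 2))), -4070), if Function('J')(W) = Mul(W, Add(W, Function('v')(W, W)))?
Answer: Add(Rational(-79397, 19), Mul(Rational(-28, 19), Pow(13091, Rational(1, 2)))) ≈ -4347.4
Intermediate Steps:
Function('v')(q, R) = Add(-28, Mul(-4, R)) (Function('v')(q, R) = Mul(-4, Add(R, 7)) = Mul(-4, Add(7, R)) = Add(-28, Mul(-4, R)))
Function('J')(W) = Mul(W, Add(-28, Mul(-3, W))) (Function('J')(W) = Mul(W, Add(W, Add(-28, Mul(-4, W)))) = Mul(W, Add(-28, Mul(-3, W))))
Add(Function('J')(Pow(Add(35, Mul(-24, Pow(-19, -1))), Rational(1, 2))), -4070) = Add(Mul(-1, Pow(Add(35, Mul(-24, Pow(-19, -1))), Rational(1, 2)), Add(28, Mul(3, Pow(Add(35, Mul(-24, Pow(-19, -1))), Rational(1, 2))))), -4070) = Add(Mul(-1, Pow(Add(35, Mul(-24, Rational(-1, 19))), Rational(1, 2)), Add(28, Mul(3, Pow(Add(35, Mul(-24, Rational(-1, 19))), Rational(1, 2))))), -4070) = Add(Mul(-1, Pow(Add(35, Rational(24, 19)), Rational(1, 2)), Add(28, Mul(3, Pow(Add(35, Rational(24, 19)), Rational(1, 2))))), -4070) = Add(Mul(-1, Pow(Rational(689, 19), Rational(1, 2)), Add(28, Mul(3, Pow(Rational(689, 19), Rational(1, 2))))), -4070) = Add(Mul(-1, Mul(Rational(1, 19), Pow(13091, Rational(1, 2))), Add(28, Mul(3, Mul(Rational(1, 19), Pow(13091, Rational(1, 2)))))), -4070) = Add(Mul(-1, Mul(Rational(1, 19), Pow(13091, Rational(1, 2))), Add(28, Mul(Rational(3, 19), Pow(13091, Rational(1, 2))))), -4070) = Add(Mul(Rational(-1, 19), Pow(13091, Rational(1, 2)), Add(28, Mul(Rational(3, 19), Pow(13091, Rational(1, 2))))), -4070) = Add(-4070, Mul(Rational(-1, 19), Pow(13091, Rational(1, 2)), Add(28, Mul(Rational(3, 19), Pow(13091, Rational(1, 2))))))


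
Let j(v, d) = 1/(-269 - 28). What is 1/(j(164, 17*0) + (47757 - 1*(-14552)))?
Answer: 297/18505772 ≈ 1.6049e-5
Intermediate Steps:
j(v, d) = -1/297 (j(v, d) = 1/(-297) = -1/297)
1/(j(164, 17*0) + (47757 - 1*(-14552))) = 1/(-1/297 + (47757 - 1*(-14552))) = 1/(-1/297 + (47757 + 14552)) = 1/(-1/297 + 62309) = 1/(18505772/297) = 297/18505772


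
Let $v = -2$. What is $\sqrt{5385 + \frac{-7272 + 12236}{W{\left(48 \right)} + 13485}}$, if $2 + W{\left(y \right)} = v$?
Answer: $\frac{\sqrt{3386583421}}{793} \approx 73.385$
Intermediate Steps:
$W{\left(y \right)} = -4$ ($W{\left(y \right)} = -2 - 2 = -4$)
$\sqrt{5385 + \frac{-7272 + 12236}{W{\left(48 \right)} + 13485}} = \sqrt{5385 + \frac{-7272 + 12236}{-4 + 13485}} = \sqrt{5385 + \frac{4964}{13481}} = \sqrt{5385 + 4964 \cdot \frac{1}{13481}} = \sqrt{5385 + \frac{292}{793}} = \sqrt{\frac{4270597}{793}} = \frac{\sqrt{3386583421}}{793}$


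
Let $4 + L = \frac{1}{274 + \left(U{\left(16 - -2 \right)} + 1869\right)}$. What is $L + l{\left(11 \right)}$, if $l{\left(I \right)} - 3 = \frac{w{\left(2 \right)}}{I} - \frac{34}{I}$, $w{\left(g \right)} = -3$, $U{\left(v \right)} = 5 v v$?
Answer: $- \frac{180613}{41393} \approx -4.3634$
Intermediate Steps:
$U{\left(v \right)} = 5 v^{2}$
$l{\left(I \right)} = 3 - \frac{37}{I}$
$L = - \frac{15051}{3763}$ ($L = -4 + \frac{1}{274 + \left(5 \left(16 - -2\right)^{2} + 1869\right)} = -4 + \frac{1}{274 + \left(5 \left(16 + 2\right)^{2} + 1869\right)} = -4 + \frac{1}{274 + \left(5 \cdot 18^{2} + 1869\right)} = -4 + \frac{1}{274 + \left(5 \cdot 324 + 1869\right)} = -4 + \frac{1}{274 + \left(1620 + 1869\right)} = -4 + \frac{1}{274 + 3489} = -4 + \frac{1}{3763} = - \frac{15051}{3763} \approx -3.9997$)
$L + l{\left(11 \right)} = - \frac{15051}{3763} + \left(3 - \frac{37}{11}\right) = - \frac{15051}{3763} - \frac{4}{11} = - \frac{180613}{41393}$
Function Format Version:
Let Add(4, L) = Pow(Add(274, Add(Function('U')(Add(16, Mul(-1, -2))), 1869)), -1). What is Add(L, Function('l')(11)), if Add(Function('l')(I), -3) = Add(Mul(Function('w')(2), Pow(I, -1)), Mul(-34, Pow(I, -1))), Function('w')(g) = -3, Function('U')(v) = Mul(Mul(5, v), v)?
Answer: Rational(-180613, 41393) ≈ -4.3634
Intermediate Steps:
Function('U')(v) = Mul(5, Pow(v, 2))
Function('l')(I) = Add(3, Mul(-37, Pow(I, -1))) (Function('l')(I) = Add(3, Add(Mul(-3, Pow(I, -1)), Mul(-34, Pow(I, -1)))) = Add(3, Mul(-37, Pow(I, -1))))
L = Rational(-15051, 3763) (L = Add(-4, Pow(Add(274, Add(Mul(5, Pow(Add(16, Mul(-1, -2)), 2)), 1869)), -1)) = Add(-4, Pow(Add(274, Add(Mul(5, Pow(Add(16, 2), 2)), 1869)), -1)) = Add(-4, Pow(Add(274, Add(Mul(5, Pow(18, 2)), 1869)), -1)) = Add(-4, Pow(Add(274, Add(Mul(5, 324), 1869)), -1)) = Add(-4, Pow(Add(274, Add(1620, 1869)), -1)) = Add(-4, Pow(Add(274, 3489), -1)) = Add(-4, Pow(3763, -1)) = Add(-4, Rational(1, 3763)) = Rational(-15051, 3763) ≈ -3.9997)
Add(L, Function('l')(11)) = Add(Rational(-15051, 3763), Add(3, Mul(-37, Pow(11, -1)))) = Add(Rational(-15051, 3763), Add(3, Mul(-37, Rational(1, 11)))) = Add(Rational(-15051, 3763), Add(3, Rational(-37, 11))) = Add(Rational(-15051, 3763), Rational(-4, 11)) = Rational(-180613, 41393)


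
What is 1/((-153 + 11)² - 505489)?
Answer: -1/485325 ≈ -2.0605e-6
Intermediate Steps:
1/((-153 + 11)² - 505489) = 1/((-142)² - 505489) = 1/(20164 - 505489) = 1/(-485325) = -1/485325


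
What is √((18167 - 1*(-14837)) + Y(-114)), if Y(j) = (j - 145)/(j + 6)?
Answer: √10694073/18 ≈ 181.68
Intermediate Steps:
Y(j) = (-145 + j)/(6 + j)
√((18167 - 1*(-14837)) + Y(-114)) = √((18167 - 1*(-14837)) + (-145 - 114)/(6 - 114)) = √((18167 + 14837) - 259/(-108)) = √(33004 - 1/108*(-259)) = √(33004 + 259/108) = √(3564691/108) = √10694073/18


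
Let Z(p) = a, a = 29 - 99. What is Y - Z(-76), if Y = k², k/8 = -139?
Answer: 1236614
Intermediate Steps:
k = -1112 (k = 8*(-139) = -1112)
Y = 1236544 (Y = (-1112)² = 1236544)
a = -70
Z(p) = -70
Y - Z(-76) = 1236544 - 1*(-70) = 1236544 + 70 = 1236614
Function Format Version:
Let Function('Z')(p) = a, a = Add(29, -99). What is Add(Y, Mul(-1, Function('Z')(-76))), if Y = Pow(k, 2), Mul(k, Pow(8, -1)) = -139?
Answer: 1236614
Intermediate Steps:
k = -1112 (k = Mul(8, -139) = -1112)
Y = 1236544 (Y = Pow(-1112, 2) = 1236544)
a = -70
Function('Z')(p) = -70
Add(Y, Mul(-1, Function('Z')(-76))) = Add(1236544, Mul(-1, -70)) = Add(1236544, 70) = 1236614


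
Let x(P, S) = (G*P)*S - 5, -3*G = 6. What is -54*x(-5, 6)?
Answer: -2970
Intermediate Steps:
G = -2 (G = -⅓*6 = -2)
x(P, S) = -5 - 2*P*S (x(P, S) = (-2*P)*S - 5 = -2*P*S - 5 = -5 - 2*P*S)
-54*x(-5, 6) = -54*(-5 - 2*(-5)*6) = -54*(-5 + 60) = -54*55 = -2970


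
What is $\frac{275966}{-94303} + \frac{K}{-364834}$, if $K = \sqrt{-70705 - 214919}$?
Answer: $- \frac{275966}{94303} - \frac{3 i \sqrt{7934}}{182417} \approx -2.9264 - 0.0014649 i$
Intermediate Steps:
$K = 6 i \sqrt{7934}$ ($K = \sqrt{-285624} = 6 i \sqrt{7934} \approx 534.44 i$)
$\frac{275966}{-94303} + \frac{K}{-364834} = \frac{275966}{-94303} + \frac{6 i \sqrt{7934}}{-364834} = 275966 \left(- \frac{1}{94303}\right) + 6 i \sqrt{7934} \left(- \frac{1}{364834}\right) = - \frac{275966}{94303} - \frac{3 i \sqrt{7934}}{182417}$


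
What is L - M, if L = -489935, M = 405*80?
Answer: -522335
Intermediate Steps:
M = 32400
L - M = -489935 - 1*32400 = -489935 - 32400 = -522335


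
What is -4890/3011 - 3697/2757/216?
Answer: -2923185347/1793086632 ≈ -1.6303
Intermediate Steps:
-4890/3011 - 3697/2757/216 = -4890*1/3011 - 3697*1/2757*(1/216) = -4890/3011 - 3697/2757*1/216 = -4890/3011 - 3697/595512 = -2923185347/1793086632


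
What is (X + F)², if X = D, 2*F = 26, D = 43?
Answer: 3136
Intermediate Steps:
F = 13 (F = (½)*26 = 13)
X = 43
(X + F)² = (43 + 13)² = 56² = 3136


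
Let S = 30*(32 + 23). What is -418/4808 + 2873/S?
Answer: 3280921/1983300 ≈ 1.6543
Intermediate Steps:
S = 1650 (S = 30*55 = 1650)
-418/4808 + 2873/S = -418/4808 + 2873/1650 = -418*1/4808 + 2873*(1/1650) = -209/2404 + 2873/1650 = 3280921/1983300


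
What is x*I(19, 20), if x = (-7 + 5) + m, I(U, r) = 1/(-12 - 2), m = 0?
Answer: ⅐ ≈ 0.14286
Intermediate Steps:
I(U, r) = -1/14 (I(U, r) = 1/(-14) = -1/14)
x = -2 (x = (-7 + 5) + 0 = -2 + 0 = -2)
x*I(19, 20) = -2*(-1/14) = ⅐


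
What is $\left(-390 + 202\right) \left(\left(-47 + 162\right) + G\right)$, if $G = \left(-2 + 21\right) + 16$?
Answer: $-28200$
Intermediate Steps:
$G = 35$ ($G = 19 + 16 = 35$)
$\left(-390 + 202\right) \left(\left(-47 + 162\right) + G\right) = \left(-390 + 202\right) \left(\left(-47 + 162\right) + 35\right) = - 188 \left(115 + 35\right) = \left(-188\right) 150 = -28200$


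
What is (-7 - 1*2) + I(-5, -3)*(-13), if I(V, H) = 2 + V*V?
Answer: -360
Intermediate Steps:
I(V, H) = 2 + V²
(-7 - 1*2) + I(-5, -3)*(-13) = (-7 - 1*2) + (2 + (-5)²)*(-13) = (-7 - 2) + (2 + 25)*(-13) = -9 + 27*(-13) = -9 - 351 = -360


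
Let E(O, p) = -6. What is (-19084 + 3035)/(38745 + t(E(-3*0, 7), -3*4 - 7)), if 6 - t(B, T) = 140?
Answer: -16049/38611 ≈ -0.41566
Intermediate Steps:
t(B, T) = -134 (t(B, T) = 6 - 1*140 = 6 - 140 = -134)
(-19084 + 3035)/(38745 + t(E(-3*0, 7), -3*4 - 7)) = (-19084 + 3035)/(38745 - 134) = -16049/38611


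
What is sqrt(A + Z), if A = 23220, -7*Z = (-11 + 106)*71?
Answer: sqrt(1090565)/7 ≈ 149.19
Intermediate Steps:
Z = -6745/7 (Z = -(-11 + 106)*71/7 = -95*71/7 = -1/7*6745 = -6745/7 ≈ -963.57)
sqrt(A + Z) = sqrt(23220 - 6745/7) = sqrt(155795/7) = sqrt(1090565)/7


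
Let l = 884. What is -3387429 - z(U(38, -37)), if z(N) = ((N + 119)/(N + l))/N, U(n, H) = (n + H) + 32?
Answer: -102506989121/30261 ≈ -3.3874e+6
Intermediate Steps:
U(n, H) = 32 + H + n (U(n, H) = (H + n) + 32 = 32 + H + n)
z(N) = (119 + N)/(N*(884 + N)) (z(N) = ((N + 119)/(N + 884))/N = ((119 + N)/(884 + N))/N = (119 + N)/(N*(884 + N)))
-3387429 - z(U(38, -37)) = -3387429 - (119 + (32 - 37 + 38))/((32 - 37 + 38)*(884 + (32 - 37 + 38))) = -3387429 - (119 + 33)/(33*(884 + 33)) = -3387429 - 152/(33*917) = -3387429 - 1*152/30261 = -3387429 - 152/30261 = -102506989121/30261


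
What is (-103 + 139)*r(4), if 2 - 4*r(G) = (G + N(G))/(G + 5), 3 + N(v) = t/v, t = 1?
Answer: 67/4 ≈ 16.750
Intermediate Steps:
N(v) = -3 + 1/v
r(G) = 1/2 - (-3 + G + 1/G)/(4*(5 + G)) (r(G) = 1/2 - (G + (-3 + 1/G))/(4*(G + 5)) = 1/2 - (-3 + G + 1/G)/(4*(5 + G)))
(-103 + 139)*r(4) = (-103 + 139)*((1/4)*(-1 + 4*(13 + 4))/(4*(5 + 4))) = 36*((1/4)*(1/4)*(-1 + 4*17)/9) = 36*((1/4)*(1/4)*(1/9)*(-1 + 68)) = 36*((1/4)*(1/4)*(1/9)*67) = 36*(67/144) = 67/4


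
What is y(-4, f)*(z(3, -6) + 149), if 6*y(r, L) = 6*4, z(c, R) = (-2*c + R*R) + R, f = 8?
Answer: 692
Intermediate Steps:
z(c, R) = R + R² - 2*c (z(c, R) = (-2*c + R²) + R = (R² - 2*c) + R = R + R² - 2*c)
y(r, L) = 4 (y(r, L) = (6*4)/6 = (⅙)*24 = 4)
y(-4, f)*(z(3, -6) + 149) = 4*((-6 + (-6)² - 2*3) + 149) = 4*((-6 + 36 - 6) + 149) = 4*(24 + 149) = 4*173 = 692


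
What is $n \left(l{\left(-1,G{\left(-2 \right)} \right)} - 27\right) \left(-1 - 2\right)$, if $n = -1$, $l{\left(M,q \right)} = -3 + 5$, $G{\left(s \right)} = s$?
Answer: $-75$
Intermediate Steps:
$l{\left(M,q \right)} = 2$
$n \left(l{\left(-1,G{\left(-2 \right)} \right)} - 27\right) \left(-1 - 2\right) = - \left(2 - 27\right) \left(-1 - 2\right) = - \left(2 - 27\right) \left(-3\right) = - \left(-25\right) \left(-3\right) = \left(-1\right) 75 = -75$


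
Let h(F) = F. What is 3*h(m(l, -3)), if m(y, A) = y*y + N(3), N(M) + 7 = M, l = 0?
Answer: -12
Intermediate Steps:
N(M) = -7 + M
m(y, A) = -4 + y² (m(y, A) = y*y + (-7 + 3) = y² - 4 = -4 + y²)
3*h(m(l, -3)) = 3*(-4 + 0²) = 3*(-4 + 0) = 3*(-4) = -12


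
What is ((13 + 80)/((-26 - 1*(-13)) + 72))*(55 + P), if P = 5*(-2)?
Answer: 4185/59 ≈ 70.932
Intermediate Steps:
P = -10
((13 + 80)/((-26 - 1*(-13)) + 72))*(55 + P) = ((13 + 80)/((-26 - 1*(-13)) + 72))*(55 - 10) = (93/((-26 + 13) + 72))*45 = (93/(-13 + 72))*45 = (93/59)*45 = 4185/59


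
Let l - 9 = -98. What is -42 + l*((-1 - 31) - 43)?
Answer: 6633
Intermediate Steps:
l = -89 (l = 9 - 98 = -89)
-42 + l*((-1 - 31) - 43) = -42 - 89*((-1 - 31) - 43) = -42 - 89*(-32 - 43) = -42 - 89*(-75) = -42 + 6675 = 6633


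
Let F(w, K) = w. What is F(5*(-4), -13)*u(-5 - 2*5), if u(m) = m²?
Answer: -4500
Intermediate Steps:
F(5*(-4), -13)*u(-5 - 2*5) = (5*(-4))*(-5 - 2*5)² = -20*(-5 - 10)² = -20*(-15)² = -20*225 = -4500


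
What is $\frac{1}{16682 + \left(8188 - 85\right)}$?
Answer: $\frac{1}{24785} \approx 4.0347 \cdot 10^{-5}$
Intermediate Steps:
$\frac{1}{16682 + \left(8188 - 85\right)} = \frac{1}{16682 + 8103} = \frac{1}{24785}$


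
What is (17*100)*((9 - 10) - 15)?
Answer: -27200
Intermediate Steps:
(17*100)*((9 - 10) - 15) = 1700*(-1 - 15) = 1700*(-16) = -27200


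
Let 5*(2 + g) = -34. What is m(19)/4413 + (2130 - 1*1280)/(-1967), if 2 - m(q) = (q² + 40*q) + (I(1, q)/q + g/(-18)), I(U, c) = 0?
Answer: -267888809/390616695 ≈ -0.68581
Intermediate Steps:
g = -44/5 (g = -2 + (⅕)*(-34) = -2 - 34/5 = -44/5 ≈ -8.8000)
m(q) = 68/45 - q² - 40*q (m(q) = 2 - ((q² + 40*q) + (0/q - 44/5/(-18))) = 2 - ((q² + 40*q) + (0 - 44/5*(-1/18))) = 2 - ((q² + 40*q) + (0 + 22/45)) = 2 - ((q² + 40*q) + 22/45) = 2 - (22/45 + q² + 40*q) = 2 + (-22/45 - q² - 40*q) = 68/45 - q² - 40*q)
m(19)/4413 + (2130 - 1*1280)/(-1967) = (68/45 - 1*19² - 40*19)/4413 + (2130 - 1*1280)/(-1967) = (68/45 - 1*361 - 760)*(1/4413) + (2130 - 1280)*(-1/1967) = (68/45 - 361 - 760)*(1/4413) + 850*(-1/1967) = -50377/45*1/4413 - 850/1967 = -50377/198585 - 850/1967 = -267888809/390616695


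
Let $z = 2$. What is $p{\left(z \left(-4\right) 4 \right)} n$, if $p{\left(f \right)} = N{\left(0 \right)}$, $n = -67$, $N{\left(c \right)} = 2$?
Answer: $-134$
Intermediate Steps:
$p{\left(f \right)} = 2$
$p{\left(z \left(-4\right) 4 \right)} n = 2 \left(-67\right) = -134$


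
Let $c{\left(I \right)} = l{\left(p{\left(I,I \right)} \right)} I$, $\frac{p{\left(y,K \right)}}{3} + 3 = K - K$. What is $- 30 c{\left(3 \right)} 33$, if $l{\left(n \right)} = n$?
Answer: $26730$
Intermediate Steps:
$p{\left(y,K \right)} = -9$ ($p{\left(y,K \right)} = -9 + 3 \left(K - K\right) = -9 + 3 \cdot 0 = -9 + 0 = -9$)
$c{\left(I \right)} = - 9 I$
$- 30 c{\left(3 \right)} 33 = - 30 \left(\left(-9\right) 3\right) 33 = \left(-30\right) \left(-27\right) 33 = 810 \cdot 33 = 26730$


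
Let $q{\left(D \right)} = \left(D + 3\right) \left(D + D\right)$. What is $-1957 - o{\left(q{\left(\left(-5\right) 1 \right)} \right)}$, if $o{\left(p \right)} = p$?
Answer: $-1977$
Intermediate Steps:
$q{\left(D \right)} = 2 D \left(3 + D\right)$ ($q{\left(D \right)} = \left(3 + D\right) 2 D = 2 D \left(3 + D\right)$)
$-1957 - o{\left(q{\left(\left(-5\right) 1 \right)} \right)} = -1957 - 2 \left(\left(-5\right) 1\right) \left(3 - 5\right) = -1957 - 2 \left(-5\right) \left(3 - 5\right) = -1957 - 2 \left(-5\right) \left(-2\right) = -1957 - 20 = -1977$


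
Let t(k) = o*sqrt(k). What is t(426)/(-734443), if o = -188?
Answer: 188*sqrt(426)/734443 ≈ 0.0052833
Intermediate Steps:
t(k) = -188*sqrt(k)
t(426)/(-734443) = -188*sqrt(426)/(-734443) = -188*sqrt(426)*(-1/734443) = 188*sqrt(426)/734443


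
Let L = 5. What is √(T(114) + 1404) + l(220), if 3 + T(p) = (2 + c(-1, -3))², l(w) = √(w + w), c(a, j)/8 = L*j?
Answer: 2*√110 + 5*√613 ≈ 144.77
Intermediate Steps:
c(a, j) = 40*j (c(a, j) = 8*(5*j) = 40*j)
l(w) = √2*√w (l(w) = √(2*w) = √2*√w)
T(p) = 13921 (T(p) = -3 + (2 + 40*(-3))² = -3 + (2 - 120)² = -3 + (-118)² = -3 + 13924 = 13921)
√(T(114) + 1404) + l(220) = √(13921 + 1404) + √2*√220 = √15325 + √2*(2*√55) = 5*√613 + 2*√110 = 2*√110 + 5*√613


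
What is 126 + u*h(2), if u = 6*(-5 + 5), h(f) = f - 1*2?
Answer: 126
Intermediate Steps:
h(f) = -2 + f (h(f) = f - 2 = -2 + f)
u = 0 (u = 6*0 = 0)
126 + u*h(2) = 126 + 0*(-2 + 2) = 126 + 0*0 = 126 + 0 = 126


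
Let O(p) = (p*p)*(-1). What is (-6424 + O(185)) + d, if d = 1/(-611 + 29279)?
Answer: -1165325531/28668 ≈ -40649.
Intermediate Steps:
O(p) = -p² (O(p) = p²*(-1) = -p²)
d = 1/28668 ≈ 3.4882e-5
(-6424 + O(185)) + d = (-6424 - 1*185²) + 1/28668 = (-6424 - 1*34225) + 1/28668 = (-6424 - 34225) + 1/28668 = -40649 + 1/28668 = -1165325531/28668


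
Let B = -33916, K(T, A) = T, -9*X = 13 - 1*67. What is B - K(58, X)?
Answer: -33974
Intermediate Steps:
X = 6 (X = -(13 - 1*67)/9 = -(13 - 67)/9 = -⅑*(-54) = 6)
B - K(58, X) = -33916 - 1*58 = -33916 - 58 = -33974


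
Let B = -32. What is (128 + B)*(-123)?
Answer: -11808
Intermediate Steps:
(128 + B)*(-123) = (128 - 32)*(-123) = 96*(-123) = -11808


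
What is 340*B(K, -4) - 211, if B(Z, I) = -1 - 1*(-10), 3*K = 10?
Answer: 2849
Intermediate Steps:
K = 10/3 (K = (⅓)*10 = 10/3 ≈ 3.3333)
B(Z, I) = 9 (B(Z, I) = -1 + 10 = 9)
340*B(K, -4) - 211 = 340*9 - 211 = 3060 - 211 = 2849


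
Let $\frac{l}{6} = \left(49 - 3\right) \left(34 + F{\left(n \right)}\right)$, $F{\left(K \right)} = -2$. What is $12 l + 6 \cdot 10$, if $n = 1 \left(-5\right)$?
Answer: $106044$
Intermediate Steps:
$n = -5$
$l = 8832$ ($l = 6 \left(49 - 3\right) \left(34 - 2\right) = 6 \cdot 46 \cdot 32 = 6 \cdot 1472 = 8832$)
$12 l + 6 \cdot 10 = 12 \cdot 8832 + 6 \cdot 10 = 105984 + 60 = 106044$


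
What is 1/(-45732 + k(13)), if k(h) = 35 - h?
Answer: -1/45710 ≈ -2.1877e-5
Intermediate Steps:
1/(-45732 + k(13)) = 1/(-45732 + (35 - 1*13)) = 1/(-45732 + (35 - 13)) = 1/(-45732 + 22) = 1/(-45710) = -1/45710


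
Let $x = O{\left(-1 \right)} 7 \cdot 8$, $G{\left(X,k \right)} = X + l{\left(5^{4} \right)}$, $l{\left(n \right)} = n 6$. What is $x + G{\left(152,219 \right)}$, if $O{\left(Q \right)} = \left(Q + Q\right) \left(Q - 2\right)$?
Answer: $4238$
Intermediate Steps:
$l{\left(n \right)} = 6 n$
$O{\left(Q \right)} = 2 Q \left(-2 + Q\right)$
$G{\left(X,k \right)} = 3750 + X$ ($G{\left(X,k \right)} = X + 6 \cdot 5^{4} = X + 6 \cdot 625 = X + 3750 = 3750 + X$)
$x = 336$ ($x = 2 \left(-1\right) \left(-2 - 1\right) 7 \cdot 8 = 2 \left(-1\right) \left(-3\right) 7 \cdot 8 = 6 \cdot 7 \cdot 8 = 42 \cdot 8 = 336$)
$x + G{\left(152,219 \right)} = 336 + \left(3750 + 152\right) = 336 + 3902 = 4238$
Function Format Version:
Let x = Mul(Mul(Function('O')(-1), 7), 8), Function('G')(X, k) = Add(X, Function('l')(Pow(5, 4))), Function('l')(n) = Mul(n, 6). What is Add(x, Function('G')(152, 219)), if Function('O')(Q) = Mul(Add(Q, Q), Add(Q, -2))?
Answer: 4238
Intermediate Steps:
Function('l')(n) = Mul(6, n)
Function('O')(Q) = Mul(2, Q, Add(-2, Q)) (Function('O')(Q) = Mul(Mul(2, Q), Add(-2, Q)) = Mul(2, Q, Add(-2, Q)))
Function('G')(X, k) = Add(3750, X) (Function('G')(X, k) = Add(X, Mul(6, Pow(5, 4))) = Add(X, Mul(6, 625)) = Add(X, 3750) = Add(3750, X))
x = 336 (x = Mul(Mul(Mul(2, -1, Add(-2, -1)), 7), 8) = Mul(Mul(Mul(2, -1, -3), 7), 8) = Mul(Mul(6, 7), 8) = Mul(42, 8) = 336)
Add(x, Function('G')(152, 219)) = Add(336, Add(3750, 152)) = Add(336, 3902) = 4238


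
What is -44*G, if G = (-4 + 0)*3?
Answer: 528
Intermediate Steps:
G = -12 (G = -4*3 = -12)
-44*G = -44*(-12) = 528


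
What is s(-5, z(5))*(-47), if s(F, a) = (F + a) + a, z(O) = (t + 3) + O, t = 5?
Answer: -987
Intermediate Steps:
z(O) = 8 + O (z(O) = (5 + 3) + O = 8 + O)
s(F, a) = F + 2*a
s(-5, z(5))*(-47) = (-5 + 2*(8 + 5))*(-47) = (-5 + 2*13)*(-47) = (-5 + 26)*(-47) = 21*(-47) = -987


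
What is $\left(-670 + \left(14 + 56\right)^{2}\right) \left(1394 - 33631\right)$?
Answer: $-136362510$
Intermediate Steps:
$\left(-670 + \left(14 + 56\right)^{2}\right) \left(1394 - 33631\right) = \left(-670 + 70^{2}\right) \left(-32237\right) = \left(-670 + 4900\right) \left(-32237\right) = 4230 \left(-32237\right) = -136362510$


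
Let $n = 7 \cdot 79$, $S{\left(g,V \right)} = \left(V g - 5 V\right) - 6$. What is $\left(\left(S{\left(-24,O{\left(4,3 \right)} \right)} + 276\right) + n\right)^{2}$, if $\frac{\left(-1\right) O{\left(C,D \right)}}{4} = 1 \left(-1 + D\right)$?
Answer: $1113025$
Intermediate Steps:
$O{\left(C,D \right)} = 4 - 4 D$ ($O{\left(C,D \right)} = - 4 \cdot 1 \left(-1 + D\right) = - 4 \left(-1 + D\right) = 4 - 4 D$)
$S{\left(g,V \right)} = -6 - 5 V + V g$ ($S{\left(g,V \right)} = \left(- 5 V + V g\right) - 6 = -6 - 5 V + V g$)
$n = 553$
$\left(\left(S{\left(-24,O{\left(4,3 \right)} \right)} + 276\right) + n\right)^{2} = \left(\left(\left(-6 - 5 \left(4 - 12\right) + \left(4 - 12\right) \left(-24\right)\right) + 276\right) + 553\right)^{2} = \left(\left(\left(-6 - -40 - -192\right) + 276\right) + 553\right)^{2} = \left(\left(\left(-6 + 40 + 192\right) + 276\right) + 553\right)^{2} = \left(\left(226 + 276\right) + 553\right)^{2} = \left(502 + 553\right)^{2} = 1055^{2} = 1113025$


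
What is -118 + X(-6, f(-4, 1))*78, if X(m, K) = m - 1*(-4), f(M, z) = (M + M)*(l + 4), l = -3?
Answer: -274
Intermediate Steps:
f(M, z) = 2*M (f(M, z) = (M + M)*(-3 + 4) = (2*M)*1 = 2*M)
X(m, K) = 4 + m (X(m, K) = m + 4 = 4 + m)
-118 + X(-6, f(-4, 1))*78 = -118 + (4 - 6)*78 = -118 - 2*78 = -118 - 156 = -274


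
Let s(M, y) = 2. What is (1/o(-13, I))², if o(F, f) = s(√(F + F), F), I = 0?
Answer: ¼ ≈ 0.25000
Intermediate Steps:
o(F, f) = 2
(1/o(-13, I))² = (1/2)² = (½)² = ¼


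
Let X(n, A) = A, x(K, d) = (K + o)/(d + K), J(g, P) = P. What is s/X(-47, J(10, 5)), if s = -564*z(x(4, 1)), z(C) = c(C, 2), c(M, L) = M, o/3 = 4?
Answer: -9024/25 ≈ -360.96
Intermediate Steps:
o = 12 (o = 3*4 = 12)
x(K, d) = (12 + K)/(K + d) (x(K, d) = (K + 12)/(d + K) = (12 + K)/(K + d))
z(C) = C
s = -9024/5 (s = -564*(12 + 4)/(4 + 1) = -564*16/5 = -9024/5 ≈ -1804.8)
s/X(-47, J(10, 5)) = -9024/5/5 = -9024/5*1/5 = -9024/25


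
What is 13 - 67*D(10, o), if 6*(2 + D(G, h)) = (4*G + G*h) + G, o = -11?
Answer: 817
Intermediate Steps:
D(G, h) = -2 + 5*G/6 + G*h/6 (D(G, h) = -2 + ((4*G + G*h) + G)/6 = -2 + (5*G + G*h)/6 = -2 + (5*G/6 + G*h/6) = -2 + 5*G/6 + G*h/6)
13 - 67*D(10, o) = 13 - 67*(-2 + (⅚)*10 + (⅙)*10*(-11)) = 13 - 67*(-2 + 25/3 - 55/3) = 13 - 67*(-12) = 13 + 804 = 817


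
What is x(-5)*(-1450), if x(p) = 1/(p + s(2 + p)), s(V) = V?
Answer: 725/4 ≈ 181.25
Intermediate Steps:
x(p) = 1/(2 + 2*p) (x(p) = 1/(p + (2 + p)) = 1/(2 + 2*p))
x(-5)*(-1450) = (1/(2*(1 - 5)))*(-1450) = ((½)/(-4))*(-1450) = ((½)*(-¼))*(-1450) = -⅛*(-1450) = 725/4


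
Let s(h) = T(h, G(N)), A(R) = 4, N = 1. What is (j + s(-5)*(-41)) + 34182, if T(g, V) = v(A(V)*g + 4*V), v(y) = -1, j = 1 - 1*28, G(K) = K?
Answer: 34196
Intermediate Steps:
j = -27 (j = 1 - 28 = -27)
T(g, V) = -1
s(h) = -1
(j + s(-5)*(-41)) + 34182 = (-27 - 1*(-41)) + 34182 = (-27 + 41) + 34182 = 14 + 34182 = 34196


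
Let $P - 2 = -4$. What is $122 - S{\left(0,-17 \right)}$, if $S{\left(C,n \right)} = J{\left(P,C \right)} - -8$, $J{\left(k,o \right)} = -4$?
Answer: $118$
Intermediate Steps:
$P = -2$ ($P = 2 - 4 = -2$)
$S{\left(C,n \right)} = 4$ ($S{\left(C,n \right)} = -4 - -8 = -4 + 8 = 4$)
$122 - S{\left(0,-17 \right)} = 122 - 4 = 118$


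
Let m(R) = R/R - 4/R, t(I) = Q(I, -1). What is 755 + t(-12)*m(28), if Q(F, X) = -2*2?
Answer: 5261/7 ≈ 751.57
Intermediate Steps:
Q(F, X) = -4
t(I) = -4
m(R) = 1 - 4/R
755 + t(-12)*m(28) = 755 - 4*(-4 + 28)/28 = 755 - 24/7 = 5261/7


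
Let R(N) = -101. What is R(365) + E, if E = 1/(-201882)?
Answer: -20390083/201882 ≈ -101.00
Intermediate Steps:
E = -1/201882 ≈ -4.9534e-6
R(365) + E = -101 - 1/201882 = -20390083/201882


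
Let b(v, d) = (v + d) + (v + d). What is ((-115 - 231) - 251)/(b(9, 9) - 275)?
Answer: 597/239 ≈ 2.4979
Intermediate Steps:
b(v, d) = 2*d + 2*v (b(v, d) = (d + v) + (d + v) = 2*d + 2*v)
((-115 - 231) - 251)/(b(9, 9) - 275) = ((-115 - 231) - 251)/((2*9 + 2*9) - 275) = (-346 - 251)/((18 + 18) - 275) = -597/(36 - 275) = -597/(-239) = -597*(-1/239) = 597/239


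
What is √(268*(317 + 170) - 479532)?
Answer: 2*I*√87254 ≈ 590.78*I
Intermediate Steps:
√(268*(317 + 170) - 479532) = √(268*487 - 479532) = √(130516 - 479532) = √(-349016) = 2*I*√87254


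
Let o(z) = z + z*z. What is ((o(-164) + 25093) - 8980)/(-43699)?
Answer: -42845/43699 ≈ -0.98046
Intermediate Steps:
o(z) = z + z²
((o(-164) + 25093) - 8980)/(-43699) = ((-164*(1 - 164) + 25093) - 8980)/(-43699) = ((-164*(-163) + 25093) - 8980)*(-1/43699) = ((26732 + 25093) - 8980)*(-1/43699) = (51825 - 8980)*(-1/43699) = 42845*(-1/43699) = -42845/43699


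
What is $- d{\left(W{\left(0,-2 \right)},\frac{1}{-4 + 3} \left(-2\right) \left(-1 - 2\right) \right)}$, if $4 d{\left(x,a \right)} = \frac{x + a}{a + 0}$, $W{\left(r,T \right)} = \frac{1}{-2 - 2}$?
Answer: $- \frac{25}{96} \approx -0.26042$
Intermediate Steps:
$W{\left(r,T \right)} = - \frac{1}{4}$ ($W{\left(r,T \right)} = \frac{1}{-4} = - \frac{1}{4}$)
$d{\left(x,a \right)} = \frac{a + x}{4 a}$ ($d{\left(x,a \right)} = \frac{\left(x + a\right) \frac{1}{a + 0}}{4} = \frac{\left(a + x\right) \frac{1}{a}}{4} = \frac{\frac{1}{a} \left(a + x\right)}{4} = \frac{a + x}{4 a}$)
$- d{\left(W{\left(0,-2 \right)},\frac{1}{-4 + 3} \left(-2\right) \left(-1 - 2\right) \right)} = - \frac{\frac{1}{-4 + 3} \left(-2\right) \left(-1 - 2\right) - \frac{1}{4}}{4 \frac{1}{-4 + 3} \left(-2\right) \left(-1 - 2\right)} = - \frac{\frac{1}{-1} \left(-2\right) \left(-1 - 2\right) - \frac{1}{4}}{4 \frac{1}{-1} \left(-2\right) \left(-1 - 2\right)} = - \frac{\left(-1\right) \left(-2\right) \left(-3\right) - \frac{1}{4}}{4 \left(-1\right) \left(-2\right) \left(-3\right)} = - \frac{2 \left(-3\right) - \frac{1}{4}}{4 \cdot 2 \left(-3\right)} = - \frac{-6 - \frac{1}{4}}{4 \left(-6\right)} = - \frac{\left(-1\right) \left(-25\right)}{4 \cdot 6 \cdot 4} = \left(-1\right) \frac{25}{96} = - \frac{25}{96}$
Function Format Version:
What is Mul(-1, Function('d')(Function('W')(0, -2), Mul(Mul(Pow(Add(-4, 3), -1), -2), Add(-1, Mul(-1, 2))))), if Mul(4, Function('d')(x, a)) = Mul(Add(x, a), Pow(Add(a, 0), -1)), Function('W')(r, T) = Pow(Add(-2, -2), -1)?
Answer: Rational(-25, 96) ≈ -0.26042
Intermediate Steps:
Function('W')(r, T) = Rational(-1, 4) (Function('W')(r, T) = Pow(-4, -1) = Rational(-1, 4))
Function('d')(x, a) = Mul(Rational(1, 4), Pow(a, -1), Add(a, x)) (Function('d')(x, a) = Mul(Rational(1, 4), Mul(Add(x, a), Pow(Add(a, 0), -1))) = Mul(Rational(1, 4), Mul(Add(a, x), Pow(a, -1))) = Mul(Rational(1, 4), Mul(Pow(a, -1), Add(a, x))) = Mul(Rational(1, 4), Pow(a, -1), Add(a, x)))
Mul(-1, Function('d')(Function('W')(0, -2), Mul(Mul(Pow(Add(-4, 3), -1), -2), Add(-1, Mul(-1, 2))))) = Mul(-1, Mul(Rational(1, 4), Pow(Mul(Mul(Pow(Add(-4, 3), -1), -2), Add(-1, Mul(-1, 2))), -1), Add(Mul(Mul(Pow(Add(-4, 3), -1), -2), Add(-1, Mul(-1, 2))), Rational(-1, 4)))) = Mul(-1, Mul(Rational(1, 4), Pow(Mul(Mul(Pow(-1, -1), -2), Add(-1, -2)), -1), Add(Mul(Mul(Pow(-1, -1), -2), Add(-1, -2)), Rational(-1, 4)))) = Mul(-1, Mul(Rational(1, 4), Pow(Mul(Mul(-1, -2), -3), -1), Add(Mul(Mul(-1, -2), -3), Rational(-1, 4)))) = Mul(-1, Mul(Rational(1, 4), Pow(Mul(2, -3), -1), Add(Mul(2, -3), Rational(-1, 4)))) = Mul(-1, Mul(Rational(1, 4), Pow(-6, -1), Add(-6, Rational(-1, 4)))) = Mul(-1, Mul(Rational(1, 4), Rational(-1, 6), Rational(-25, 4))) = Mul(-1, Rational(25, 96)) = Rational(-25, 96)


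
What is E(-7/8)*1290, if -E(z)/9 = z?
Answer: 40635/4 ≈ 10159.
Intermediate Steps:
E(z) = -9*z
E(-7/8)*1290 = -(-63)/8*1290 = -9*(-7/8)*1290 = (63/8)*1290 = 40635/4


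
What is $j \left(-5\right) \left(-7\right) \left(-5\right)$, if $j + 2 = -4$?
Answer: $1050$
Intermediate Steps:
$j = -6$ ($j = -2 - 4 = -6$)
$j \left(-5\right) \left(-7\right) \left(-5\right) = \left(-6\right) \left(-5\right) \left(-7\right) \left(-5\right) = 30 \left(-7\right) \left(-5\right) = \left(-210\right) \left(-5\right) = 1050$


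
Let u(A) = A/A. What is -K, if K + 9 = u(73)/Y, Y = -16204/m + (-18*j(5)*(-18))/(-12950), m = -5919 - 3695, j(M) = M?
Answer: 81195139/9713356 ≈ 8.3591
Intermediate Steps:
u(A) = 1
m = -9614
Y = 9713356/6225065 (Y = -16204/(-9614) + (-18*5*(-18))/(-12950) = -16204*(-1/9614) - 90*(-18)*(-1/12950) = 8102/4807 + 1620*(-1/12950) = 8102/4807 - 162/1295 = 9713356/6225065 ≈ 1.5604)
K = -81195139/9713356 (K = -9 + 1/(9713356/6225065) = -9 + 1*(6225065/9713356) = -9 + 6225065/9713356 = -81195139/9713356 ≈ -8.3591)
-K = -1*(-81195139/9713356) = 81195139/9713356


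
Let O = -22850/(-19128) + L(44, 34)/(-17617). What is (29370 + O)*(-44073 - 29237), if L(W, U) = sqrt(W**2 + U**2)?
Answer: -10296613278775/4782 + 146620*sqrt(773)/17617 ≈ -2.1532e+9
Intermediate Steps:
L(W, U) = sqrt(U**2 + W**2)
O = 11425/9564 - 2*sqrt(773)/17617 (O = -22850/(-19128) + sqrt(34**2 + 44**2)/(-17617) = -22850*(-1/19128) + sqrt(1156 + 1936)*(-1/17617) = 11425/9564 + sqrt(3092)*(-1/17617) = 11425/9564 + (2*sqrt(773))*(-1/17617) = 11425/9564 - 2*sqrt(773)/17617 ≈ 1.1914)
(29370 + O)*(-44073 - 29237) = (29370 + (11425/9564 - 2*sqrt(773)/17617))*(-44073 - 29237) = (280906105/9564 - 2*sqrt(773)/17617)*(-73310) = -10296613278775/4782 + 146620*sqrt(773)/17617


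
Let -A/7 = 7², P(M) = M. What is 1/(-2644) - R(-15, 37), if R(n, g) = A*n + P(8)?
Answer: -13624533/2644 ≈ -5153.0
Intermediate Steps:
A = -343 (A = -7*7² = -7*49 = -343)
R(n, g) = 8 - 343*n (R(n, g) = -343*n + 8 = 8 - 343*n)
1/(-2644) - R(-15, 37) = 1/(-2644) - (8 - 343*(-15)) = -1/2644 - (8 + 5145) = -1/2644 - 1*5153 = -1/2644 - 5153 = -13624533/2644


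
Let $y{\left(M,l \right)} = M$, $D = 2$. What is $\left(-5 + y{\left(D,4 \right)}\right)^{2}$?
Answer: $9$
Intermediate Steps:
$\left(-5 + y{\left(D,4 \right)}\right)^{2} = \left(-5 + 2\right)^{2} = \left(-3\right)^{2} = 9$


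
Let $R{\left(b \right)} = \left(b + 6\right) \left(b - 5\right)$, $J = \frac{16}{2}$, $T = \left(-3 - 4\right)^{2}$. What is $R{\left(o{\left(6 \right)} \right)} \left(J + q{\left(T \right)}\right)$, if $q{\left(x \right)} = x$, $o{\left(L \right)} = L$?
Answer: $684$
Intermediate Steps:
$T = 49$ ($T = \left(-7\right)^{2} = 49$)
$J = 8$ ($J = 16 \cdot \frac{1}{2} = 8$)
$R{\left(b \right)} = \left(-5 + b\right) \left(6 + b\right)$ ($R{\left(b \right)} = \left(6 + b\right) \left(-5 + b\right) = \left(-5 + b\right) \left(6 + b\right)$)
$R{\left(o{\left(6 \right)} \right)} \left(J + q{\left(T \right)}\right) = \left(-30 + 6 + 6^{2}\right) \left(8 + 49\right) = \left(-30 + 6 + 36\right) 57 = 12 \cdot 57 = 684$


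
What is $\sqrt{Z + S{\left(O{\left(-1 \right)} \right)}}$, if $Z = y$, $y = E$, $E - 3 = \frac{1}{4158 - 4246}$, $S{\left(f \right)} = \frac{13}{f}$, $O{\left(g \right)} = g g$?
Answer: $\frac{\sqrt{30954}}{44} \approx 3.9986$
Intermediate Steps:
$O{\left(g \right)} = g^{2}$
$E = \frac{263}{88}$ ($E = 3 + \frac{1}{4158 - 4246} = 3 + \frac{1}{-88} = 3 - \frac{1}{88} = \frac{263}{88} \approx 2.9886$)
$y = \frac{263}{88} \approx 2.9886$
$Z = \frac{263}{88} \approx 2.9886$
$\sqrt{Z + S{\left(O{\left(-1 \right)} \right)}} = \sqrt{\frac{263}{88} + \frac{13}{\left(-1\right)^{2}}} = \sqrt{\frac{263}{88} + \frac{13}{1}} = \sqrt{\frac{263}{88} + 13 \cdot 1} = \sqrt{\frac{263}{88} + 13} = \sqrt{\frac{1407}{88}} = \frac{\sqrt{30954}}{44}$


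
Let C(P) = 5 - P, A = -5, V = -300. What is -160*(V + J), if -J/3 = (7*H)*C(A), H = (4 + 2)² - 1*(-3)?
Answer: 1358400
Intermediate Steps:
H = 39 (H = 6² + 3 = 36 + 3 = 39)
J = -8190 (J = -3*7*39*(5 - 1*(-5)) = -819*(5 + 5) = -819*10 = -3*2730 = -8190)
-160*(V + J) = -160*(-300 - 8190) = -160*(-8490) = 1358400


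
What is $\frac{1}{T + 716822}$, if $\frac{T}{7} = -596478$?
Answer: $- \frac{1}{3458524} \approx -2.8914 \cdot 10^{-7}$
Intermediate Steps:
$T = -4175346$ ($T = 7 \left(-596478\right) = -4175346$)
$\frac{1}{T + 716822} = \frac{1}{-4175346 + 716822} = \frac{1}{-3458524} = - \frac{1}{3458524}$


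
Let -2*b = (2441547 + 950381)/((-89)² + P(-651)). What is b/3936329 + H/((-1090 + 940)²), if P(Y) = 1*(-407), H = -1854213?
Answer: -9140527380570763/110915910397500 ≈ -82.410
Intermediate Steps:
P(Y) = -407
b = -847982/3757 (b = -(2441547 + 950381)/(2*((-89)² - 407)) = -1695964/(7921 - 407) = -1695964/7514 = -½*1695964/3757 = -847982/3757 ≈ -225.71)
b/3936329 + H/((-1090 + 940)²) = -847982/3757/3936329 - 1854213/(-1090 + 940)² = -847982/3757*1/3936329 - 1854213/((-150)²) = -847982/14788788053 - 1854213/22500 = -847982/14788788053 - 1854213*1/22500 = -847982/14788788053 - 618071/7500 = -9140527380570763/110915910397500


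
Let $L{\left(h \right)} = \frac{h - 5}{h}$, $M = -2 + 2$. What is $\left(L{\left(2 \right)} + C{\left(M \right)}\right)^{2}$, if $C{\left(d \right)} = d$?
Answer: $\frac{9}{4} \approx 2.25$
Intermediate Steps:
$M = 0$
$L{\left(h \right)} = \frac{-5 + h}{h}$
$\left(L{\left(2 \right)} + C{\left(M \right)}\right)^{2} = \left(\frac{-5 + 2}{2} + 0\right)^{2} = \left(\frac{1}{2} \left(-3\right) + 0\right)^{2} = \left(- \frac{3}{2} + 0\right)^{2} = \left(- \frac{3}{2}\right)^{2} = \frac{9}{4}$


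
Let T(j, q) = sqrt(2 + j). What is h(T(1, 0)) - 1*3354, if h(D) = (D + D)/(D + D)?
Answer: -3353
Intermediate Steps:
h(D) = 1 (h(D) = (2*D)/((2*D)) = (2*D)*(1/(2*D)) = 1)
h(T(1, 0)) - 1*3354 = 1 - 1*3354 = 1 - 3354 = -3353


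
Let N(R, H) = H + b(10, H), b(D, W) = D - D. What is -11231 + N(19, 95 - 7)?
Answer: -11143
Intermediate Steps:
b(D, W) = 0
N(R, H) = H (N(R, H) = H + 0 = H)
-11231 + N(19, 95 - 7) = -11231 + (95 - 7) = -11231 + 88 = -11143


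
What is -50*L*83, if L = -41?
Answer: 170150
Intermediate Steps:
-50*L*83 = -50*(-41)*83 = 2050*83 = 170150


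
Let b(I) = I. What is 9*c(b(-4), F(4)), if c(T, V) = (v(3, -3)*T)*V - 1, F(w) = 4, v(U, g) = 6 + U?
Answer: -1305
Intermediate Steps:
c(T, V) = -1 + 9*T*V (c(T, V) = ((6 + 3)*T)*V - 1 = (9*T)*V - 1 = 9*T*V - 1 = -1 + 9*T*V)
9*c(b(-4), F(4)) = 9*(-1 + 9*(-4)*4) = 9*(-1 - 144) = 9*(-145) = -1305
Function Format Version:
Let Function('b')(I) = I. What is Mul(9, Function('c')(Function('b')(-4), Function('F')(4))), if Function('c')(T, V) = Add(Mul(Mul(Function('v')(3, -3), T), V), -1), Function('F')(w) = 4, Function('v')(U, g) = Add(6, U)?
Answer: -1305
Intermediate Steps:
Function('c')(T, V) = Add(-1, Mul(9, T, V)) (Function('c')(T, V) = Add(Mul(Mul(Add(6, 3), T), V), -1) = Add(Mul(Mul(9, T), V), -1) = Add(Mul(9, T, V), -1) = Add(-1, Mul(9, T, V)))
Mul(9, Function('c')(Function('b')(-4), Function('F')(4))) = Mul(9, Add(-1, Mul(9, -4, 4))) = Mul(9, Add(-1, -144)) = Mul(9, -145) = -1305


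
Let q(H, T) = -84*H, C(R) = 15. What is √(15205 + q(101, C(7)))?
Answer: √6721 ≈ 81.982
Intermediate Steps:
√(15205 + q(101, C(7))) = √(15205 - 84*101) = √(15205 - 8484) = √6721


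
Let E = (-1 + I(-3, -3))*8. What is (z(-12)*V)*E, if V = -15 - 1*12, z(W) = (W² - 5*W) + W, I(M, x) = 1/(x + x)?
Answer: 48384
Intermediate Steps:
I(M, x) = 1/(2*x)
z(W) = W² - 4*W
E = -28/3 (E = (-1 + (½)/(-3))*8 = (-1 + (½)*(-⅓))*8 = (-1 - ⅙)*8 = -7/6*8 = -28/3 ≈ -9.3333)
V = -27 (V = -15 - 12 = -27)
(z(-12)*V)*E = (-12*(-4 - 12)*(-27))*(-28/3) = (-12*(-16)*(-27))*(-28/3) = (192*(-27))*(-28/3) = -5184*(-28/3) = 48384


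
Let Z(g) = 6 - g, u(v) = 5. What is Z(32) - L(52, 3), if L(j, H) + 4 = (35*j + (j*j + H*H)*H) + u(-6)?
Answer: -9986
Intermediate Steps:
L(j, H) = 1 + 35*j + H*(H² + j²) (L(j, H) = -4 + ((35*j + (j*j + H*H)*H) + 5) = -4 + ((35*j + (j² + H²)*H) + 5) = -4 + ((35*j + (H² + j²)*H) + 5) = -4 + ((35*j + H*(H² + j²)) + 5) = -4 + (5 + 35*j + H*(H² + j²)) = 1 + 35*j + H*(H² + j²))
Z(32) - L(52, 3) = (6 - 1*32) - (1 + 3³ + 35*52 + 3*52²) = (6 - 32) - (1 + 27 + 1820 + 3*2704) = -26 - (1 + 27 + 1820 + 8112) = -26 - 1*9960 = -26 - 9960 = -9986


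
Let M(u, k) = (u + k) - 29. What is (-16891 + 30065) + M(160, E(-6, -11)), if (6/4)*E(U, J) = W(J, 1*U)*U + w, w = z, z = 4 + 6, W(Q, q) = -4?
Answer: 39983/3 ≈ 13328.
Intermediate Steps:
z = 10
w = 10
E(U, J) = 20/3 - 8*U/3 (E(U, J) = 2*(-4*U + 10)/3 = 2*(10 - 4*U)/3 = 20/3 - 8*U/3)
M(u, k) = -29 + k + u (M(u, k) = (k + u) - 29 = -29 + k + u)
(-16891 + 30065) + M(160, E(-6, -11)) = (-16891 + 30065) + (-29 + (20/3 - 8/3*(-6)) + 160) = 13174 + (-29 + (20/3 + 16) + 160) = 13174 + (-29 + 68/3 + 160) = 13174 + 461/3 = 39983/3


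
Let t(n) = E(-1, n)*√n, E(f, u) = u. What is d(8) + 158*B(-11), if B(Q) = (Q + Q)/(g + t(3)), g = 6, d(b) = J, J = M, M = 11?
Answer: -6919/3 + 3476*√3/3 ≈ -299.46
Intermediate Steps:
J = 11
t(n) = n^(3/2) (t(n) = n*√n = n^(3/2))
d(b) = 11
B(Q) = 2*Q/(6 + 3*√3) (B(Q) = (Q + Q)/(6 + 3^(3/2)) = (2*Q)/(6 + 3*√3) = 2*Q/(6 + 3*√3))
d(8) + 158*B(-11) = 11 + 158*((4/3)*(-11) - ⅔*(-11)*√3) = 11 + 158*(-44/3 + 22*√3/3) = 11 + (-6952/3 + 3476*√3/3) = -6919/3 + 3476*√3/3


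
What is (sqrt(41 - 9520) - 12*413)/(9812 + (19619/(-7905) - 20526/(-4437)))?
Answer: -126237580/249982611 + 76415*I*sqrt(9479)/749947833 ≈ -0.50499 + 0.0099204*I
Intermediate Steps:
(sqrt(41 - 9520) - 12*413)/(9812 + (19619/(-7905) - 20526/(-4437))) = (sqrt(-9479) - 4956)/(9812 + (19619*(-1/7905) - 20526*(-1/4437))) = (I*sqrt(9479) - 4956)/(9812 + (-19619/7905 + 6842/1479)) = (-4956 + I*sqrt(9479))/(9812 + 163853/76415) = (-4956 + I*sqrt(9479))/(749947833/76415) = (-4956 + I*sqrt(9479))*(76415/749947833) = -126237580/249982611 + 76415*I*sqrt(9479)/749947833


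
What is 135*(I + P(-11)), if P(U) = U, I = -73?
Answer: -11340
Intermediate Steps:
135*(I + P(-11)) = 135*(-73 - 11) = 135*(-84) = -11340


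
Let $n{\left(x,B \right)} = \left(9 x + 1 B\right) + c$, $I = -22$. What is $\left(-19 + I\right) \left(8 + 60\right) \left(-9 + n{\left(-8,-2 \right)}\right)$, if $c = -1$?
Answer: $234192$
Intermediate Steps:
$n{\left(x,B \right)} = -1 + B + 9 x$ ($n{\left(x,B \right)} = \left(9 x + 1 B\right) - 1 = \left(9 x + B\right) - 1 = \left(B + 9 x\right) - 1 = -1 + B + 9 x$)
$\left(-19 + I\right) \left(8 + 60\right) \left(-9 + n{\left(-8,-2 \right)}\right) = \left(-19 - 22\right) \left(8 + 60\right) \left(-9 - 75\right) = - 41 \cdot 68 \left(-9 - 75\right) = - 41 \cdot 68 \left(-84\right) = \left(-41\right) \left(-5712\right) = 234192$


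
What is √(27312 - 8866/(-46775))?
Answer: √2390254263086/9355 ≈ 165.26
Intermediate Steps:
√(27312 - 8866/(-46775)) = √(27312 - 8866*(-1/46775)) = √(27312 + 8866/46775) = √(1277527666/46775) = √2390254263086/9355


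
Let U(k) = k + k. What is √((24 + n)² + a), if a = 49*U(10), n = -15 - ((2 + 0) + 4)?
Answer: √989 ≈ 31.448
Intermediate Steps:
n = -21 (n = -15 - (2 + 4) = -15 - 1*6 = -15 - 6 = -21)
U(k) = 2*k
a = 980 (a = 49*(2*10) = 49*20 = 980)
√((24 + n)² + a) = √((24 - 21)² + 980) = √(3² + 980) = √(9 + 980) = √989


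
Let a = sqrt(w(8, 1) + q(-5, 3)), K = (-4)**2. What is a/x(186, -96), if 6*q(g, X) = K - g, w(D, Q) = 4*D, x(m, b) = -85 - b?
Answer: sqrt(142)/22 ≈ 0.54165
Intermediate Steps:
K = 16
q(g, X) = 8/3 - g/6 (q(g, X) = (16 - g)/6 = 8/3 - g/6)
a = sqrt(142)/2 (a = sqrt(4*8 + (8/3 - 1/6*(-5))) = sqrt(32 + (8/3 + 5/6)) = sqrt(32 + 7/2) = sqrt(71/2) = sqrt(142)/2 ≈ 5.9582)
a/x(186, -96) = (sqrt(142)/2)/(-85 - 1*(-96)) = (sqrt(142)/2)/(-85 + 96) = (sqrt(142)/2)/11 = sqrt(142)/22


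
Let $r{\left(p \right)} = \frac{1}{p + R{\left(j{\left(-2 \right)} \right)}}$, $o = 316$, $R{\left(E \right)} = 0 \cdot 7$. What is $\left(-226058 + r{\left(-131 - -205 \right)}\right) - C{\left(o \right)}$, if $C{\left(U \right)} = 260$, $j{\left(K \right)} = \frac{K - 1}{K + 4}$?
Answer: $- \frac{16747531}{74} \approx -2.2632 \cdot 10^{5}$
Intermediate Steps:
$j{\left(K \right)} = \frac{-1 + K}{4 + K}$
$R{\left(E \right)} = 0$
$r{\left(p \right)} = \frac{1}{p}$ ($r{\left(p \right)} = \frac{1}{p + 0} = \frac{1}{p}$)
$\left(-226058 + r{\left(-131 - -205 \right)}\right) - C{\left(o \right)} = \left(-226058 + \frac{1}{-131 - -205}\right) - 260 = \left(-226058 + \frac{1}{-131 + 205}\right) - 260 = \left(-226058 + \frac{1}{74}\right) - 260 = - \frac{16728291}{74} - 260 = - \frac{16747531}{74}$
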